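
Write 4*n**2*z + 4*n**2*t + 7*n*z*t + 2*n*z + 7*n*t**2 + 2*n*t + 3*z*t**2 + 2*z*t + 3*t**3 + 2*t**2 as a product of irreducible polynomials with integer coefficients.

(4*n + 3*t + 2)*(n + t)*(z + t)

Group: 4*n*(n*z + n*t + z*t + t**2) + (3*t + 2)*(n*z + n*t + z*t + t**2); both groups contain (n*z + n*t + z*t + t**2), so (4*n + 3*t + 2) is a factor with cofactor n*z + n*t + z*t + t**2.
The cofactor groups again: n*z + n*t + z*t + t**2 = n*(z + t) + t*(z + t); both groups contain (z + t), giving (n + t)*(z + t).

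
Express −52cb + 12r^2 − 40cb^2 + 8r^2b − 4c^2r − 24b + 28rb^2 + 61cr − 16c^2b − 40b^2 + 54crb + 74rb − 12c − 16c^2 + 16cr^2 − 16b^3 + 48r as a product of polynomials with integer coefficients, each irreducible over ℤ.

Group: 4c(−cr − 4cb − 4c + 4r^2 + 14rb + 16r − 8b^2 − 8b) + (2b + 3)(−cr − 4cb − 4c + 4r^2 + 14rb + 16r − 8b^2 − 8b); both groups contain (−cr − 4cb − 4c + 4r^2 + 14rb + 16r − 8b^2 − 8b), so (4c + 2b + 3) is a factor with cofactor −cr − 4cb − 4c + 4r^2 + 14rb + 16r − 8b^2 − 8b.
The cofactor groups again: −cr − 4cb − 4c + 4r^2 + 14rb + 16r − 8b^2 − 8b = −r(c − 4r + 2b) + (−4b − 4)(c − 4r + 2b); both groups contain (c − 4r + 2b), giving −(r + 4b + 4)(c − 4r + 2b).

−(4c + 2b + 3)(c − 4r + 2b)(r + 4b + 4)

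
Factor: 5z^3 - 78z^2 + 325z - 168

Testing divisors of the constant over divisors of the leading coefficient, z = 8 is a root, so (z - 8) is a factor; dividing leaves 5z^2 - 38z + 21.
The remaining quadratic factors as (5z - 3)(z - 7).

(5z - 3)(z - 7)(z - 8)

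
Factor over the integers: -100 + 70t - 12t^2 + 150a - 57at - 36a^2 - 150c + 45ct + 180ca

(15c - 3a - 4t + 10)(12a + 3t - 10)

Group: 12a(15c - 3a - 4t + 10) + (3t - 10)(15c - 3a - 4t + 10); both groups contain (15c - 3a - 4t + 10).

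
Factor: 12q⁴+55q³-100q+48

(3q-2)(4q-3)(q+2)(q+4)

Trying the rational-root candidates, q = -2 is a root, so (q+2) is a factor; dividing leaves 12q³+31q²-62q+24.
Then q = 3/4 is a root, giving the factor (4q-3) and quotient 3q²+10q-8.
The remaining quadratic factors as (3q-2)(q+4).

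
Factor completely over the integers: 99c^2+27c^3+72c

9c(3c+8)(c+1)

Pull out the common factor 9c, then factor the remaining trinomial.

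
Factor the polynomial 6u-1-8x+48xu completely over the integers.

(6u-1)(8x+1)

Group as (48xu-8x) + (6u-1) = 8x(6u-1) + (6u-1).
Both groups share the factor (6u-1).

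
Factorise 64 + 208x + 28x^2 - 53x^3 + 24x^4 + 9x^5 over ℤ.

By the rational root theorem, x = -4/3 is a root, giving the factor (3x + 4) and quotient 3x^4 + 4x^3 - 23x^2 + 40x + 16.
Continuing, x = -4 is a root, so (x + 4) is a factor; dividing leaves 3x^3 - 8x^2 + 9x + 4.
Continuing, x = -1/3 is a root, so (3x + 1) divides it; the quotient is x^2 - 3x + 4.
The quadratic x^2 - 3x + 4 has discriminant -7 < 0 and is irreducible over ℤ.

(3x + 1)(3x + 4)(x + 4)(x^2 - 3x + 4)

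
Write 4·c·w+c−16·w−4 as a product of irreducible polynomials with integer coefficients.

(4·w+1)·(c−4)

Group as (4·c·w+c) + (−16·w−4) = c·(4·w+1) − 4·(4·w+1).
Both groups share the factor (4·w+1).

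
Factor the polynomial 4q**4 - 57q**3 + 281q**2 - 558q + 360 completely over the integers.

Testing divisors of the constant over divisors of the leading coefficient, q = 6 is a root, so (q - 6) divides it; the quotient is 4q**3 - 33q**2 + 83q - 60.
Next, q = 4 is a root, so (q - 4) is a factor; dividing leaves 4q**2 - 17q + 15.
The remaining quadratic factors as (q - 3)(4q - 5).

(4q - 5)(q - 3)(q - 4)(q - 6)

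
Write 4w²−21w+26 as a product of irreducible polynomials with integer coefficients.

Need a pair with product 4·26 = 104 and sum −21: that's −8 and −13.
Split the middle term: 4w²−8w − 13w+26 = 4w(w−2) − 13(w−2).

(4w−13)(w−2)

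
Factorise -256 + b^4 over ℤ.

Write as (b^2)² − (16)², then factor b^2 - 16 once more.

(b + 4)*(b - 4)*(b^2 + 16)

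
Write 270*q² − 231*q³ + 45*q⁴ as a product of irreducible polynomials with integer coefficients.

Pull out the common factor 3*q², then factor the remaining trinomial.

3*q²*(3*q − 10)*(5*q − 9)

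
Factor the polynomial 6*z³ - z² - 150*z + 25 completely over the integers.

(6*z - 1)*(z + 5)*(z - 5)

Trying the rational-root candidates, z = 5 is a root, so (z - 5) divides it; the quotient is 6*z² + 29*z - 5.
The remaining quadratic factors as (z + 5)(6*z - 1).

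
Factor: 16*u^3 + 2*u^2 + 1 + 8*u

Group as (16*u^3 + 8*u) + (2*u^2 + 1) = 8*u*(2*u^2 + 1) + (2*u^2 + 1).
Both groups share the factor (2*u^2 + 1).

(8*u + 1)*(2*u^2 + 1)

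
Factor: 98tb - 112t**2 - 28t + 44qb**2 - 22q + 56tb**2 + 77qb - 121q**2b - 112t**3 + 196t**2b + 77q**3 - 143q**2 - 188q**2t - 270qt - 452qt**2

(7q + 2t - 4b + 1)(q - 4t - b - 2)(11q + 14t)

Group: q(77q**2 + 120qt - 44qb + 11q + 28t**2 - 56tb + 14t) + (-4t - b - 2)(77q**2 + 120qt - 44qb + 11q + 28t**2 - 56tb + 14t); both groups contain (77q**2 + 120qt - 44qb + 11q + 28t**2 - 56tb + 14t), so (q - 4t - b - 2) is a factor with cofactor 77q**2 + 120qt - 44qb + 11q + 28t**2 - 56tb + 14t.
The cofactor groups again: 77q**2 + 120qt - 44qb + 11q + 28t**2 - 56tb + 14t = 11q(7q + 2t - 4b + 1) + 14t(7q + 2t - 4b + 1); both groups contain (7q + 2t - 4b + 1), giving (11q + 14t)(7q + 2t - 4b + 1).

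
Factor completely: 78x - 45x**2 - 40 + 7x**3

(7x - 10)(x - 1)(x - 4)

Testing divisors of the constant over divisors of the leading coefficient, x = 4 is a root, so (x - 4) is a factor; dividing leaves 7x**2 - 17x + 10.
The remaining quadratic factors as (x - 1)(7x - 10).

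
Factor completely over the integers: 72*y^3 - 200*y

Every term has a factor of 8*y. Then 9*y^2 - 25 = (3*y)² − (5)².

8*y*(3*y + 5)*(3*y - 5)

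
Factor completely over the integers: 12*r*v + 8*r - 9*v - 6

Group as (12*r*v + 8*r) + (-9*v - 6) = 4*r*(3*v + 2) - 3*(3*v + 2).
Both groups share the factor (3*v + 2).

(3*v + 2)*(4*r - 3)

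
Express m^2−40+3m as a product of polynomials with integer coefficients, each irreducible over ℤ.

Two integers with product −40 and sum 3 are 8 and −5.

(m+8)(m−5)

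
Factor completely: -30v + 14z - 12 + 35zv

Group as (35zv + 14z) + (-30v - 12) = 7z(5v + 2) - 6(5v + 2).
Both groups share the factor (5v + 2).

(5v + 2)(7z - 6)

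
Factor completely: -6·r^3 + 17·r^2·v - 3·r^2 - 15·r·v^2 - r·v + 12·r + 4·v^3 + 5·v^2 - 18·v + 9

-(2·r - v - 3)·(3·r - 4·v + 3)·(r - v + 1)

Group: 2·r·(-3·r^2 + 7·r·v - 6·r - 4·v^2 + 7·v - 3) + (-v - 3)·(-3·r^2 + 7·r·v - 6·r - 4·v^2 + 7·v - 3); both groups contain (-3·r^2 + 7·r·v - 6·r - 4·v^2 + 7·v - 3), so (2·r - v - 3) is a factor with cofactor -3·r^2 + 7·r·v - 6·r - 4·v^2 + 7·v - 3.
The cofactor groups again: -3·r^2 + 7·r·v - 6·r - 4·v^2 + 7·v - 3 = -r·(3·r - 4·v + 3) + (v - 1)·(3·r - 4·v + 3); both groups contain (3·r - 4·v + 3), giving -(r - v + 1)·(3·r - 4·v + 3).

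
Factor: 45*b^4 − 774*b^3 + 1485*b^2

Pull out the common factor 9*b^2, then factor the remaining trinomial.

9*b^2*(5*b − 11)*(b − 15)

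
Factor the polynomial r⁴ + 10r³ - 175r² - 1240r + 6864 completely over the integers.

(r + 12)(r + 13)(r - 11)(r - 4)

By the rational root theorem, r = 4 is a root, so (r - 4) is a factor; dividing leaves r³ + 14r² - 119r - 1716.
Next, r = -13 is a root, so (r + 13) is a factor; dividing leaves r² + r - 132.
The remaining quadratic factors as (r + 12)(r - 11).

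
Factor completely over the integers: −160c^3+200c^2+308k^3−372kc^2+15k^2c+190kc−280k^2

(4k−5c)(7k+4c)(11k+8c−10)

Group: 11k(28k^2−19kc−20c^2) + (8c−10)(28k^2−19kc−20c^2); both groups contain (28k^2−19kc−20c^2), so (11k+8c−10) is a factor with cofactor 28k^2−19kc−20c^2.
The cofactor groups again: 28k^2−19kc−20c^2 = 4k(7k+4c) − 5c(7k+4c); both groups contain (7k+4c), giving (4k−5c)(7k+4c).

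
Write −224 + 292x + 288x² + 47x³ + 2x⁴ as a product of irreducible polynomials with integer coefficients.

(2x − 1)(x + 14)(x + 2)(x + 8)

Testing divisors of the constant over divisors of the leading coefficient, x = −14 is a root, giving the factor (x + 14) and quotient 2x³ + 19x² + 22x − 16.
Then x = −8 is a root, so (x + 8) is a factor; dividing leaves 2x² + 3x − 2.
The remaining quadratic factors as (x + 2)(2x − 1).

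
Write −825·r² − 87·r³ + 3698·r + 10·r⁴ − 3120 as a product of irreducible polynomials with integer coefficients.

(2·r − 5)·(5·r − 6)·(r + 8)·(r − 13)

By the rational root theorem, r = −8 is a root, so (r + 8) is a factor; dividing leaves 10·r³ − 167·r² + 511·r − 390.
Continuing, r = 6/5 is a root, so (5·r − 6) divides it; the quotient is 2·r² − 31·r + 65.
The remaining quadratic factors as (r − 13)(2·r − 5).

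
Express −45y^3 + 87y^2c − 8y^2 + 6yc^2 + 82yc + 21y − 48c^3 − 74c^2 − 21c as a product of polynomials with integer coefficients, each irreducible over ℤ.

−(5y − 8c − 3)(y − c)(9y + 6c + 7)

Group: 9y(−5y^2 + 13yc + 3y − 8c^2 − 3c) + (6c + 7)(−5y^2 + 13yc + 3y − 8c^2 − 3c); both groups contain (−5y^2 + 13yc + 3y − 8c^2 − 3c), so (9y + 6c + 7) is a factor with cofactor −5y^2 + 13yc + 3y − 8c^2 − 3c.
The cofactor groups again: −5y^2 + 13yc + 3y − 8c^2 − 3c = −5y(y − c) + (8c + 3)(y − c); both groups contain (y − c), giving −(5y − 8c − 3)(y − c).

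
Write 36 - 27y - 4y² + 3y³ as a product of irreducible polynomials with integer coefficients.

(3y - 4)(y + 3)(y - 3)

Among the possible rational roots, y = -3 is a root, so (y + 3) is a factor; dividing leaves 3y² - 13y + 12.
The remaining quadratic factors as (y - 3)(3y - 4).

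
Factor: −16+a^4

(a+2)(a−2)(a^2+4)

Substitute u = a^2 to get a quadratic in u, then factor.
a^2−4 is a difference of squares.
a^2+4 is irreducible over ℤ (sum of squares).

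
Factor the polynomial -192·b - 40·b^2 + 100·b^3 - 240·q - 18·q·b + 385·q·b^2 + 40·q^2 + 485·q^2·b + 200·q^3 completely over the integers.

Group: 8·q·(25·q^2 + 45·q·b + 30·q + 20·b^2 + 24·b) + (5·b - 8)·(25·q^2 + 45·q·b + 30·q + 20·b^2 + 24·b); both groups contain (25·q^2 + 45·q·b + 30·q + 20·b^2 + 24·b), so (8·q + 5·b - 8) is a factor with cofactor 25·q^2 + 45·q·b + 30·q + 20·b^2 + 24·b.
The cofactor groups again: 25·q^2 + 45·q·b + 30·q + 20·b^2 + 24·b = 5·q·(5·q + 5·b + 6) + 4·b·(5·q + 5·b + 6); both groups contain (5·q + 5·b + 6), giving (5·q + 4·b)·(5·q + 5·b + 6).

(5·q + 4·b)·(5·q + 5·b + 6)·(8·q + 5·b - 8)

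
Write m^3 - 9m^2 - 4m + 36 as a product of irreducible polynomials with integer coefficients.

(m + 2)(m - 2)(m - 9)

Among the possible rational roots, m = -2 is a root, so (m + 2) divides it; the quotient is m^2 - 11m + 18.
The remaining quadratic factors as (m - 9)(m - 2).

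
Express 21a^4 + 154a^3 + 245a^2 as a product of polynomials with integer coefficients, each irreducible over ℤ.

Pull out the common factor 7a^2, then factor the remaining trinomial.

7a^2(3a + 7)(a + 5)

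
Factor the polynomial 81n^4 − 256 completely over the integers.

(3n + 4)(3n − 4)(9n^2 + 16)

(3n)⁴ − (4)⁴ = ((3n)² − (4)²)((3n)² + (4)²); the first factor splits again, the second (9n^2 + 16) is irreducible.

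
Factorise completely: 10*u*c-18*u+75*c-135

Group as (10*u*c-18*u) + (75*c-135) = 2*u*(5*c-9) + 15*(5*c-9).
Both groups share the factor (5*c-9).

(2*u+15)*(5*c-9)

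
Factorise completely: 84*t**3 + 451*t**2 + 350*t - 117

(3*t + 13)*(4*t - 1)*(7*t + 9)

Testing divisors of the constant over divisors of the leading coefficient, t = -9/7 is a root, so (7*t + 9) divides it; the quotient is 12*t**2 + 49*t - 13.
The remaining quadratic factors as (3*t + 13)(4*t - 1).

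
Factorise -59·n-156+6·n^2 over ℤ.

(6·n+13)·(n-12)

Need a pair with product 6·(-156) = -936 and sum -59: that's 13 and -72.
Split the middle term: 6·n^2+13·n - 72·n-156 = n·(6·n+13) - 12·(6·n+13).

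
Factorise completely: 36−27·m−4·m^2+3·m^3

(3·m−4)·(m+3)·(m−3)

Testing divisors of the constant over divisors of the leading coefficient, m = 3 is a root, giving the factor (m−3) and quotient 3·m^2+5·m−12.
The remaining quadratic factors as (3·m−4)(m+3).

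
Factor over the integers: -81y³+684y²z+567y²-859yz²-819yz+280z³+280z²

-(9y-5z)(9y-8z)(y-7z-7)

Group: 9y(-9y²+71yz+63y-56z²-56z) - 5z(-9y²+71yz+63y-56z²-56z); both groups contain (-9y²+71yz+63y-56z²-56z), so (9y-5z) is a factor with cofactor -9y²+71yz+63y-56z²-56z.
The cofactor groups again: -9y²+71yz+63y-56z²-56z = -y(9y-8z) + (7z+7)(9y-8z); both groups contain (9y-8z), giving -(y-7z-7)(9y-8z).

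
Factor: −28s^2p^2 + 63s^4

7s^2(3s − 2p)(3s + 2p)

Pull out the common factor 7s^2; 9s^2 − 4p^2 is a difference of squares.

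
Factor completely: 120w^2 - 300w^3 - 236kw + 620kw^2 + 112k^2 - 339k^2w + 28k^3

Group: 7k(4k^2 - 45kw + 16k + 50w^2 - 20w) - 6w(4k^2 - 45kw + 16k + 50w^2 - 20w); both groups contain (4k^2 - 45kw + 16k + 50w^2 - 20w), so (7k - 6w) is a factor with cofactor 4k^2 - 45kw + 16k + 50w^2 - 20w.
The cofactor groups again: 4k^2 - 45kw + 16k + 50w^2 - 20w = k(4k - 5w) + (-10w + 4)(4k - 5w); both groups contain (4k - 5w), giving (k - 10w + 4)(4k - 5w).

(4k - 5w)(7k - 6w)(k - 10w + 4)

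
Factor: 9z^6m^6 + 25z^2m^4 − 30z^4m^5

m^4z^2(3z^2m − 5)^2

Every term has a factor of z^2m^4; factoring it out leaves 9z^4m^2 − 30z^2m + 25.
Recognize a perfect-square trinomial with the parts 3z^2m and 5.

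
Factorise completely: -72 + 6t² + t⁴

Substitute u = t² to get a quadratic in u, then factor.
t² + 12 is irreducible over ℤ (always positive, so no real roots).
t² - 6 is irreducible over ℤ (6 is not a perfect square).

(t² + 12)(t² - 6)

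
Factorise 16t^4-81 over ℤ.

(2t+3)(2t-3)(4t^2+9)

(2t)⁴ − (3)⁴ = ((2t)² − (3)²)((2t)² + (3)²); the first factor splits again, the second (4t^2+9) is irreducible.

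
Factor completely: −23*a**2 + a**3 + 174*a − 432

(a − 6)*(a − 8)*(a − 9)

Among the possible rational roots, a = 9 is a root, so (a − 9) is a factor; dividing leaves a**2 − 14*a + 48.
The remaining quadratic factors as (a − 6)(a − 8).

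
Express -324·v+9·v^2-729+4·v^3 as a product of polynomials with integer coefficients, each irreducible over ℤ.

(4·v+9)·(v+9)·(v-9)

Testing divisors of the constant over divisors of the leading coefficient, v = 9 is a root, so (v-9) divides it; the quotient is 4·v^2+45·v+81.
The remaining quadratic factors as (v+9)(4·v+9).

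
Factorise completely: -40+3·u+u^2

(u+8)·(u-5)

Two integers with product -40 and sum 3 are 8 and -5.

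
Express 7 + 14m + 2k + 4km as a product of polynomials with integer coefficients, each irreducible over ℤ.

(2k + 7)(2m + 1)

Group as (4km + 2k) + (14m + 7) = 2k(2m + 1) + 7(2m + 1).
Both groups share the factor (2m + 1).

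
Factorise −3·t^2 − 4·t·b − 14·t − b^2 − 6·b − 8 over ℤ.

Group: −3·t·(t + b + 4) + (−b − 2)·(t + b + 4); both groups contain (t + b + 4).

−(3·t + b + 2)·(t + b + 4)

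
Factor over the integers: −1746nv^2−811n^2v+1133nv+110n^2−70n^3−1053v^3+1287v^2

Group: 10n(−7n^2−72nv+11n−81v^2+99v) + 13v(−7n^2−72nv+11n−81v^2+99v); both groups contain (−7n^2−72nv+11n−81v^2+99v), so (10n+13v) is a factor with cofactor −7n^2−72nv+11n−81v^2+99v.
The cofactor groups again: −7n^2−72nv+11n−81v^2+99v = −7n(n+9v) + (−9v+11)(n+9v); both groups contain (n+9v), giving −(7n+9v−11)(n+9v).

−(10n+13v)(7n+9v−11)(n+9v)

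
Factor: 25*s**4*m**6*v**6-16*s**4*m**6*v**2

m**6*s**4*v**2*(5*v**2+4)*(5*v**2-4)

Every term has a factor of s**4*m**6*v**2; factoring it out leaves 25*v**4-16.
Recognize a difference of squares with the parts 5*v**2 and 4.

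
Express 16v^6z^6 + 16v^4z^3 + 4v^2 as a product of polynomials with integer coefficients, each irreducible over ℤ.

4v^2(2v^2z^3 + 1)^2

Every term has a factor of 4v^2; factoring it out leaves 4v^4z^6 + 4v^2z^3 + 1.
Recognize a perfect-square trinomial with the parts 2v^2z^3 and 1.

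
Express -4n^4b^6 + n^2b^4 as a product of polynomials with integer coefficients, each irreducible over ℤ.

-b^4n^2(2nb + 1)(2nb - 1)

Every term has a factor of n^2b^4; factoring it out leaves -4n^2b^2 + 1.
Recognize a difference of squares with the parts 1 and 2nb.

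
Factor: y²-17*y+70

Two integers with product 70 and sum -17 are -7 and -10.

(y-10)*(y-7)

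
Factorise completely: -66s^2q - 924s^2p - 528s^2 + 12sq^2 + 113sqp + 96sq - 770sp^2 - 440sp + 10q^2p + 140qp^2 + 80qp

-(11s - 2q)(q + 14p + 8)(6s + 5p)

Group: q(-66s^2 + 12sq - 55sp + 10qp) + (14p + 8)(-66s^2 + 12sq - 55sp + 10qp); both groups contain (-66s^2 + 12sq - 55sp + 10qp), so (q + 14p + 8) is a factor with cofactor -66s^2 + 12sq - 55sp + 10qp.
The cofactor groups again: -66s^2 + 12sq - 55sp + 10qp = -6s(11s - 2q) - 5p(11s - 2q); both groups contain (11s - 2q), giving -(6s + 5p)(11s - 2q).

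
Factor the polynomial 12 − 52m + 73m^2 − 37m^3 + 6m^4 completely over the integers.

Testing divisors of the constant over divisors of the leading coefficient, m = 3 is a root, giving the factor (m − 3) and quotient 6m^3 − 19m^2 + 16m − 4.
Next, m = 2 is a root, giving the factor (m − 2) and quotient 6m^2 − 7m + 2.
The remaining quadratic factors as (3m − 2)(2m − 1).

(2m − 1)(3m − 2)(m − 2)(m − 3)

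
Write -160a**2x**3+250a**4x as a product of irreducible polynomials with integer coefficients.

Every term has a factor of 10a**2x. Then 25a**2-16x**2 = (5a)² − (4x)².

10a**2x(5a+4x)(5a-4x)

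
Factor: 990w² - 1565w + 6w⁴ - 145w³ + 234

(6w - 1)(w - 13)(w - 2)(w - 9)

Testing divisors of the constant over divisors of the leading coefficient, w = 1/6 is a root, so (6w - 1) is a factor; dividing leaves w³ - 24w² + 161w - 234.
Continuing, w = 2 is a root, so (w - 2) is a factor; dividing leaves w² - 22w + 117.
The remaining quadratic factors as (w - 9)(w - 13).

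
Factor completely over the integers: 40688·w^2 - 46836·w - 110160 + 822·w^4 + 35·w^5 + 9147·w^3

By the rational root theorem, w = -9/7 is a root, so (7·w + 9) is a factor; dividing leaves 5·w^4 + 111·w^3 + 1164·w^2 + 4316·w - 12240.
Continuing, w = -10 is a root, so (w + 10) is a factor; dividing leaves 5·w^3 + 61·w^2 + 554·w - 1224.
Then w = 9/5 is a root, so (5·w - 9) divides it; the quotient is w^2 + 14·w + 136.
The quadratic w^2 + 14·w + 136 has discriminant -348 < 0 and is irreducible over ℤ.

(5·w - 9)·(7·w + 9)·(w + 10)·(w^2 + 14·w + 136)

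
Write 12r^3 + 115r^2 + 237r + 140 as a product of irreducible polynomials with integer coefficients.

(3r + 4)(4r + 5)(r + 7)

Testing divisors of the constant over divisors of the leading coefficient, r = −7 is a root, so (r + 7) divides it; the quotient is 12r^2 + 31r + 20.
The remaining quadratic factors as (4r + 5)(3r + 4).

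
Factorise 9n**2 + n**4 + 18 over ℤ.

Substitute u = n**2 to get a quadratic in u, then factor.
n**2 + 6 is irreducible over ℤ (always positive, so no real roots).
n**2 + 3 is irreducible over ℤ (always positive, so no real roots).

(n**2 + 3)(n**2 + 6)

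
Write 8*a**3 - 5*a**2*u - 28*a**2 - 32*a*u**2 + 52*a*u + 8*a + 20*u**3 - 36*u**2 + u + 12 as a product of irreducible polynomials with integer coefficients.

(8*a - 5*u + 4)*(a + 2*u - 3)*(a - 2*u - 1)

Group: a*(8*a**2 + 11*a*u - 20*a - 10*u**2 + 23*u - 12) + (-2*u - 1)*(8*a**2 + 11*a*u - 20*a - 10*u**2 + 23*u - 12); both groups contain (8*a**2 + 11*a*u - 20*a - 10*u**2 + 23*u - 12), so (a - 2*u - 1) is a factor with cofactor 8*a**2 + 11*a*u - 20*a - 10*u**2 + 23*u - 12.
The cofactor groups again: 8*a**2 + 11*a*u - 20*a - 10*u**2 + 23*u - 12 = a*(8*a - 5*u + 4) + (2*u - 3)*(8*a - 5*u + 4); both groups contain (8*a - 5*u + 4), giving (a + 2*u - 3)*(8*a - 5*u + 4).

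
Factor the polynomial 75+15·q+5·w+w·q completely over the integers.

(q+5)·(w+15)

Group as (w·q+5·w) + (15·q+75) = w·(q+5) + 15·(q+5).
Both groups share the factor (q+5).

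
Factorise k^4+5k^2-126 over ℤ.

Substitute u = k^2 to get a quadratic in u, then factor.
k^2-9 is a difference of squares.
k^2+14 is irreducible over ℤ (always positive, so no real roots).

(k+3)(k-3)(k^2+14)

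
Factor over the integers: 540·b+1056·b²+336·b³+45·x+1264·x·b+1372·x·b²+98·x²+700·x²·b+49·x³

(x+12·b)·(7·x+14·b+9)·(7·x+2·b+5)

Group: x·(49·x²+112·x·b+98·x+28·b²+88·b+45) + 12·b·(49·x²+112·x·b+98·x+28·b²+88·b+45); both groups contain (49·x²+112·x·b+98·x+28·b²+88·b+45), so (x+12·b) is a factor with cofactor 49·x²+112·x·b+98·x+28·b²+88·b+45.
The cofactor groups again: 49·x²+112·x·b+98·x+28·b²+88·b+45 = 7·x·(7·x+14·b+9) + (2·b+5)·(7·x+14·b+9); both groups contain (7·x+14·b+9), giving (7·x+2·b+5)·(7·x+14·b+9).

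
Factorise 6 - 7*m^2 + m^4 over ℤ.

(m + 1)*(m - 1)*(m^2 - 6)

Substitute u = m^2 to get a quadratic in u, then factor.
m^2 - 1 is a difference of squares.
m^2 - 6 is irreducible over ℤ (6 is not a perfect square).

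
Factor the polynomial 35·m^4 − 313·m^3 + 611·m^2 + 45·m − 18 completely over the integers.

Among the possible rational roots, m = 6 is a root, so (m − 6) divides it; the quotient is 35·m^3 − 103·m^2 − 7·m + 3.
Continuing, m = −1/5 is a root, so (5·m + 1) divides it; the quotient is 7·m^2 − 22·m + 3.
The remaining quadratic factors as (7·m − 1)(m − 3).

(5·m + 1)·(7·m − 1)·(m − 3)·(m − 6)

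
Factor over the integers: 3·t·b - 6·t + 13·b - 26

(3·t + 13)·(b - 2)

Group as (3·t·b - 6·t) + (13·b - 26) = 3·t·(b - 2) + 13·(b - 2).
Both groups share the factor (b - 2).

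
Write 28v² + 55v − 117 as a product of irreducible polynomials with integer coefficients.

Need a pair with product 28·(−117) = −3276 and sum 55: that's −36 and 91.
Split the middle term: 28v² − 36v + 91v − 117 = 4v(7v − 9) + 13(7v − 9).

(4v + 13)(7v − 9)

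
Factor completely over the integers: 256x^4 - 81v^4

(4x - 3v)(4x + 3v)(16x^2 + 9v^2)

Write as (16x^2)² − (9v^2)², then factor 16x^2 - 9v^2 once more.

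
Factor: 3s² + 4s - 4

Need a pair with product 3·(-4) = -12 and sum 4: that's 6 and -2.
Split the middle term: 3s² + 6s - 2s - 4 = 3s(s + 2) - 2(s + 2).

(3s - 2)(s + 2)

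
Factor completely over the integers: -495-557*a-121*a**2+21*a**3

Testing divisors of the constant over divisors of the leading coefficient, a = -5/3 is a root, giving the factor (3*a+5) and quotient 7*a**2-52*a-99.
The remaining quadratic factors as (a-9)(7*a+11).

(3*a+5)*(7*a+11)*(a-9)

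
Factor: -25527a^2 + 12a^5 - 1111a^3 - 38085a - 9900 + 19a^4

Trying the rational-root candidates, a = -5/4 is a root, giving the factor (4a + 5) and quotient 3a^4 + a^3 - 279a^2 - 6033a - 1980.
Continuing, a = -1/3 is a root, so (3a + 1) divides it; the quotient is a^3 - 93a - 1980.
Then a = 15 is a root, so (a - 15) is a factor; dividing leaves a^2 + 15a + 132.
The quadratic a^2 + 15a + 132 has discriminant -303 < 0 and is irreducible over ℤ.

(3a + 1)(4a + 5)(a - 15)(a^2 + 15a + 132)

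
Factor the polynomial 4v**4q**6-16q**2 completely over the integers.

4q**2(v**2q**2+2)(v**2q**2-2)

Pull out the common factor 4q**2, leaving v**4q**4-4.
Recognize a difference of squares with the parts v**2q**2 and 2.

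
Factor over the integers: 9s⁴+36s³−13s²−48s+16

Trying the rational-root candidates, s = 1 is a root, giving the factor (s−1) and quotient 9s³+45s²+32s−16.
Next, s = −4/3 is a root, giving the factor (3s+4) and quotient 3s²+11s−4.
The remaining quadratic factors as (3s−1)(s+4).

(3s+4)(3s−1)(s+4)(s−1)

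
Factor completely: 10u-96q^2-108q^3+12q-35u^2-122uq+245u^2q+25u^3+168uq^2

(5u-2q-2)(5u+6q)(u+9q-1)

Group: u(25u^2+20uq-10u-12q^2-12q) + (9q-1)(25u^2+20uq-10u-12q^2-12q); both groups contain (25u^2+20uq-10u-12q^2-12q), so (u+9q-1) is a factor with cofactor 25u^2+20uq-10u-12q^2-12q.
The cofactor groups again: 25u^2+20uq-10u-12q^2-12q = 5u(5u+6q) + (-2q-2)(5u+6q); both groups contain (5u+6q), giving (5u-2q-2)(5u+6q).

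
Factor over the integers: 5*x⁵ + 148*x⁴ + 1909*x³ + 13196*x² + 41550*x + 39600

Trying the rational-root candidates, x = −11 is a root, giving the factor (x + 11) and quotient 5*x⁴ + 93*x³ + 886*x² + 3450*x + 3600.
Next, x = −5 is a root, so (x + 5) divides it; the quotient is 5*x³ + 68*x² + 546*x + 720.
Continuing, x = −8/5 is a root, so (5*x + 8) divides it; the quotient is x² + 12*x + 90.
The quadratic x² + 12*x + 90 has discriminant −216 < 0 and is irreducible over ℤ.

(5*x + 8)*(x + 11)*(x + 5)*(x² + 12*x + 90)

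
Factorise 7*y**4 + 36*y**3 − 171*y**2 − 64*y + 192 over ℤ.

By the rational root theorem, y = −8 is a root, giving the factor (y + 8) and quotient 7*y**3 − 20*y**2 − 11*y + 24.
Next, y = 1 is a root, so (y − 1) divides it; the quotient is 7*y**2 − 13*y − 24.
The remaining quadratic factors as (y − 3)(7*y + 8).

(7*y + 8)*(y + 8)*(y − 1)*(y − 3)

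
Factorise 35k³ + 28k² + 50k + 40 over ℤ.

(5k + 4)(7k² + 10)

Group as (35k³ + 50k) + (28k² + 40) = 5k(7k² + 10) + 4(7k² + 10).
Both groups share the factor (7k² + 10).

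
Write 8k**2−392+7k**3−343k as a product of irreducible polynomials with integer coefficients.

Testing divisors of the constant over divisors of the leading coefficient, k = −7 is a root, giving the factor (k+7) and quotient 7k**2−41k−56.
The remaining quadratic factors as (7k+8)(k−7).

(7k+8)(k+7)(k−7)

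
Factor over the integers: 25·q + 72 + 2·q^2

(2·q + 9)·(q + 8)

Need a pair with product 2·72 = 144 and sum 25: that's 16 and 9.
Split the middle term: 2·q^2 + 16·q + 9·q + 72 = 2·q·(q + 8) + 9·(q + 8).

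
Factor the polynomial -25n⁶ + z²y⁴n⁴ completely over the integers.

n⁴(zy² - 5n)(zy² + 5n)

Pull out the common factor n⁴, leaving z²y⁴ - 25n².
Recognize a difference of squares with the parts zy² and 5n.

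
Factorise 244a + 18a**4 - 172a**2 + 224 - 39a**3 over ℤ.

Testing divisors of the constant over divisors of the leading coefficient, a = -8/3 is a root, so (3a + 8) divides it; the quotient is 6a**3 - 29a**2 + 20a + 28.
Next, a = 7/2 is a root, giving the factor (2a - 7) and quotient 3a**2 - 4a - 4.
The remaining quadratic factors as (3a + 2)(a - 2).

(2a - 7)(3a + 2)(3a + 8)(a - 2)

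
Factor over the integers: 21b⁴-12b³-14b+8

(7b-4)(3b³-2)

Group as (21b⁴-14b) + (-12b³+8) = 7b(3b³-2) - 4(3b³-2).
Both groups share the factor (3b³-2).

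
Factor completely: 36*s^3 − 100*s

4*s*(3*s + 5)*(3*s − 5)

Pull out the common factor 4*s; 9*s^2 − 25 is a difference of squares.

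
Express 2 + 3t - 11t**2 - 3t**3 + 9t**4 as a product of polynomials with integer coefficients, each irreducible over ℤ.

(3t + 1)(3t - 2)(t + 1)(t - 1)

By the rational root theorem, t = -1/3 is a root, so (3t + 1) is a factor; dividing leaves 3t**3 - 2t**2 - 3t + 2.
Next, t = 2/3 is a root, giving the factor (3t - 2) and quotient t**2 - 1.
The remaining quadratic factors as (t + 1)(t - 1).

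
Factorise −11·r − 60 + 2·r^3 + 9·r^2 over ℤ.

Trying the rational-root candidates, r = −3 is a root, giving the factor (r + 3) and quotient 2·r^2 + 3·r − 20.
The remaining quadratic factors as (r + 4)(2·r − 5).

(2·r − 5)·(r + 3)·(r + 4)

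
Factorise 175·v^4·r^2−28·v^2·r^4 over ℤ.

Pull out the common factor 7·v^2·r^2; 25·v^2−4·r^2 is a difference of squares.

7·r^2·v^2·(5·v−2·r)·(5·v+2·r)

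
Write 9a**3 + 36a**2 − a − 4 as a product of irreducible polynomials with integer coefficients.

By the rational root theorem, a = 1/3 is a root, so (3a − 1) is a factor; dividing leaves 3a**2 + 13a + 4.
The remaining quadratic factors as (3a + 1)(a + 4).

(3a + 1)(3a − 1)(a + 4)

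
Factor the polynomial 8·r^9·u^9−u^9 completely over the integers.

Every term has a factor of u^9; factoring it out leaves 8·r^9−1.
Recognize a difference of cubes with the parts 2·r^3 and 1.

u^9·(2·r^3−1)·(4·r^6+2·r^3+1)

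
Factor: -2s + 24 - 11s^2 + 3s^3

By the rational root theorem, s = 2 is a root, so (s - 2) divides it; the quotient is 3s^2 - 5s - 12.
The remaining quadratic factors as (s - 3)(3s + 4).

(3s + 4)(s - 2)(s - 3)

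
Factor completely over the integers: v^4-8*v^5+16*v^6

v^4*(4*v-1)^2

Pull out the common factor v^4, leaving 16*v^2-8*v+1.
Recognize a perfect-square trinomial with the parts 4*v and 1.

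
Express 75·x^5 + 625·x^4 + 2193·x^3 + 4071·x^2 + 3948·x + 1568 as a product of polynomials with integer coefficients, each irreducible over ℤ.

Testing divisors of the constant over divisors of the leading coefficient, x = −7/5 is a root, so (5·x + 7) divides it; the quotient is 15·x^4 + 104·x^3 + 293·x^2 + 404·x + 224.
Continuing, x = −7/3 is a root, giving the factor (3·x + 7) and quotient 5·x^3 + 23·x^2 + 44·x + 32.
Next, x = −8/5 is a root, so (5·x + 8) divides it; the quotient is x^2 + 3·x + 4.
The quadratic x^2 + 3·x + 4 has discriminant −7 < 0 and is irreducible over ℤ.

(3·x + 7)·(5·x + 7)·(5·x + 8)·(x^2 + 3·x + 4)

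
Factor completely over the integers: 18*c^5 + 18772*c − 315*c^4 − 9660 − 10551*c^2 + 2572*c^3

Among the possible rational roots, c = 5/6 is a root, so (6*c − 5) divides it; the quotient is 3*c^4 − 50*c^3 + 387*c^2 − 1436*c + 1932.
Continuing, c = 14/3 is a root, so (3*c − 14) is a factor; dividing leaves c^3 − 12*c^2 + 73*c − 138.
Then c = 3 is a root, so (c − 3) divides it; the quotient is c^2 − 9*c + 46.
The quadratic c^2 − 9*c + 46 has discriminant −103 < 0 and is irreducible over ℤ.

(3*c − 14)*(6*c − 5)*(c − 3)*(c^2 − 9*c + 46)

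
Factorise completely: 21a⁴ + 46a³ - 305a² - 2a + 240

Testing divisors of the constant over divisors of the leading coefficient, a = 1 is a root, giving the factor (a - 1) and quotient 21a³ + 67a² - 238a - 240.
Next, a = -6/7 is a root, giving the factor (7a + 6) and quotient 3a² + 7a - 40.
The remaining quadratic factors as (3a - 8)(a + 5).

(3a - 8)(7a + 6)(a + 5)(a - 1)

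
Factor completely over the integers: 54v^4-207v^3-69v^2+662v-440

Testing divisors of the constant over divisors of the leading coefficient, v = 10/3 is a root, so (3v-10) is a factor; dividing leaves 18v^3-9v^2-53v+44.
Then v = 4/3 is a root, so (3v-4) is a factor; dividing leaves 6v^2+5v-11.
The remaining quadratic factors as (v-1)(6v+11).

(3v-10)(3v-4)(6v+11)(v-1)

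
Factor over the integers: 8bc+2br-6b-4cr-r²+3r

Group: 4c(2b-r) + (r-3)(2b-r); both groups contain (2b-r).

(2b-r)(4c+r-3)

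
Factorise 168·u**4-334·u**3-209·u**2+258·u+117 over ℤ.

Testing divisors of the constant over divisors of the leading coefficient, u = 13/6 is a root, giving the factor (6·u-13) and quotient 28·u**3+5·u**2-24·u-9.
Then u = -3/4 is a root, so (4·u+3) is a factor; dividing leaves 7·u**2-4·u-3.
The remaining quadratic factors as (u-1)(7·u+3).

(4·u+3)·(6·u-13)·(7·u+3)·(u-1)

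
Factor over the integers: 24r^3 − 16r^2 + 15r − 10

(3r − 2)(8r^2 + 5)

Group as (24r^3 + 15r) + (−16r^2 − 10) = 3r(8r^2 + 5) − 2(8r^2 + 5).
Both groups share the factor (8r^2 + 5).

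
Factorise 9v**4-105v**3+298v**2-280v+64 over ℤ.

Trying the rational-root candidates, v = 4/3 is a root, so (3v-4) is a factor; dividing leaves 3v**3-31v**2+58v-16.
Continuing, v = 2 is a root, so (v-2) divides it; the quotient is 3v**2-25v+8.
The remaining quadratic factors as (3v-1)(v-8).

(3v-1)(3v-4)(v-2)(v-8)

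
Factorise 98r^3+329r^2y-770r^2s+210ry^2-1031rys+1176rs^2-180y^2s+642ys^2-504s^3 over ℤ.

(2r+5y-12s)(7r-6s)(7r+6y-7s)

Group: 7r(14r^2+47ry-98rs+30y^2-107ys+84s^2) - 6s(14r^2+47ry-98rs+30y^2-107ys+84s^2); both groups contain (14r^2+47ry-98rs+30y^2-107ys+84s^2), so (7r-6s) is a factor with cofactor 14r^2+47ry-98rs+30y^2-107ys+84s^2.
The cofactor groups again: 14r^2+47ry-98rs+30y^2-107ys+84s^2 = 2r(7r+6y-7s) + (5y-12s)(7r+6y-7s); both groups contain (7r+6y-7s), giving (2r+5y-12s)(7r+6y-7s).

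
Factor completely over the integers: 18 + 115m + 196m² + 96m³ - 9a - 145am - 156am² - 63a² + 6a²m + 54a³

Group: 2a(27a² - 51am - 45a + 24m² + 43m + 18) + (4m + 1)(27a² - 51am - 45a + 24m² + 43m + 18); both groups contain (27a² - 51am - 45a + 24m² + 43m + 18), so (2a + 4m + 1) is a factor with cofactor 27a² - 51am - 45a + 24m² + 43m + 18.
The cofactor groups again: 27a² - 51am - 45a + 24m² + 43m + 18 = 9a(3a - 3m - 2) + (-8m - 9)(3a - 3m - 2); both groups contain (3a - 3m - 2), giving (9a - 8m - 9)(3a - 3m - 2).

(2a + 4m + 1)(3a - 3m - 2)(9a - 8m - 9)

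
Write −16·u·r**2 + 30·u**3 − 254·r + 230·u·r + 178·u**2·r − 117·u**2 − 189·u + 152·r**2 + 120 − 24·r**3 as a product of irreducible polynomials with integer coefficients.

Group: u·(30·u**2 − 2·u·r + 33·u − 4·r**2 + 22·r − 24) + (6·r − 5)·(30·u**2 − 2·u·r + 33·u − 4·r**2 + 22·r − 24); both groups contain (30·u**2 − 2·u·r + 33·u − 4·r**2 + 22·r − 24), so (u + 6·r − 5) is a factor with cofactor 30·u**2 − 2·u·r + 33·u − 4·r**2 + 22·r − 24.
The cofactor groups again: 30·u**2 − 2·u·r + 33·u − 4·r**2 + 22·r − 24 = 6·u·(5·u − 2·r + 8) + (2·r − 3)·(5·u − 2·r + 8); both groups contain (5·u − 2·r + 8), giving (6·u + 2·r − 3)·(5·u − 2·r + 8).

(5·u − 2·r + 8)·(6·u + 2·r − 3)·(u + 6·r − 5)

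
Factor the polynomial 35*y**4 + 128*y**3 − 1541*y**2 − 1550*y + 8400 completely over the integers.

(5*y + 14)*(7*y − 15)*(y + 8)*(y − 5)

Testing divisors of the constant over divisors of the leading coefficient, y = 15/7 is a root, so (7*y − 15) is a factor; dividing leaves 5*y**3 + 29*y**2 − 158*y − 560.
Then y = 5 is a root, so (y − 5) is a factor; dividing leaves 5*y**2 + 54*y + 112.
The remaining quadratic factors as (y + 8)(5*y + 14).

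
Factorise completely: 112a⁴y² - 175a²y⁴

7a²y²(4a + 5y)(4a - 5y)

Pull out the common factor 7a²y²; 16a² - 25y² is a difference of squares.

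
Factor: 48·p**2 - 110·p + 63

(6·p - 7)·(8·p - 9)

Need a pair with product 48·63 = 3024 and sum -110: that's -56 and -54.
Split the middle term: 48·p**2 - 56·p - 54·p + 63 = 8·p·(6·p - 7) - 9·(6·p - 7).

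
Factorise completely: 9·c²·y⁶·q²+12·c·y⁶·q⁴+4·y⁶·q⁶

Pull out the common factor y⁶·q², leaving 9·c²+12·c·q²+4·q⁴.
Recognize a perfect-square trinomial with the parts 2·q² and 3·c.

q²·y⁶·(3·c+2·q²)²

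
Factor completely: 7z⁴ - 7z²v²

Every term has a factor of 7z². Then z² - v² = (z)² − (v)².

7z²(z - v)(z + v)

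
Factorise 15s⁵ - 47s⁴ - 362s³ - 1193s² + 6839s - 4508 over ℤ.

(3s - 7)(5s - 4)(s - 7)(s² + 7s + 23)

Trying the rational-root candidates, s = 7/3 is a root, giving the factor (3s - 7) and quotient 5s⁴ - 4s³ - 130s² - 701s + 644.
Next, s = 7 is a root, so (s - 7) is a factor; dividing leaves 5s³ + 31s² + 87s - 92.
Next, s = 4/5 is a root, giving the factor (5s - 4) and quotient s² + 7s + 23.
The quadratic s² + 7s + 23 has discriminant -43 < 0 and is irreducible over ℤ.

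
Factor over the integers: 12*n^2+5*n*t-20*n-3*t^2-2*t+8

Group: 4*n*(3*n-t-2) + (3*t-4)*(3*n-t-2); both groups contain (3*n-t-2).

(3*n-t-2)*(4*n+3*t-4)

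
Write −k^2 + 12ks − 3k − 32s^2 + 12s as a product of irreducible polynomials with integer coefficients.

−(k − 4s)(k − 8s + 3)

Group: −k(k − 4s) + (8s − 3)(k − 4s); both groups contain (k − 4s).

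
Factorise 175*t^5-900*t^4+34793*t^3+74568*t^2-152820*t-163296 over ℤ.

(5*t+14)*(5*t-9)*(7*t+6)*(t^2-7*t+216)

Among the possible rational roots, t = -6/7 is a root, so (7*t+6) divides it; the quotient is 25*t^4-150*t^3+5099*t^2+6282*t-27216.
Next, t = 9/5 is a root, so (5*t-9) is a factor; dividing leaves 5*t^3-21*t^2+982*t+3024.
Continuing, t = -14/5 is a root, so (5*t+14) is a factor; dividing leaves t^2-7*t+216.
The quadratic t^2-7*t+216 has discriminant -815 < 0 and is irreducible over ℤ.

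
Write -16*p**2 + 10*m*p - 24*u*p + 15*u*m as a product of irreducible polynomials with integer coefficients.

(3*u + 2*p)*(5*m - 8*p)

Group: 3*u*(5*m - 8*p) + 2*p*(5*m - 8*p); both groups contain (5*m - 8*p).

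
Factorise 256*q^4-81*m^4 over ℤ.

(4*q-3*m)*(4*q+3*m)*(16*q^2+9*m^2)

(4*q)⁴ − (3*m)⁴ = ((4*q)² − (3*m)²)((4*q)² + (3*m)²); the first factor splits again, the second (16*q^2+9*m^2) is irreducible.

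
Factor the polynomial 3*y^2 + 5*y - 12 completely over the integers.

(3*y - 4)*(y + 3)

Need a pair with product 3·(-12) = -36 and sum 5: that's 9 and -4.
Split the middle term: 3*y^2 + 9*y - 4*y - 12 = 3*y*(y + 3) - 4*(y + 3).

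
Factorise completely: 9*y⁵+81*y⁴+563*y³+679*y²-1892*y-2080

Testing divisors of the constant over divisors of the leading coefficient, y = -8/3 is a root, so (3*y+8) is a factor; dividing leaves 3*y⁴+19*y³+137*y²-139*y-260.
Then y = 5/3 is a root, so (3*y-5) divides it; the quotient is y³+8*y²+59*y+52.
Next, y = -1 is a root, so (y+1) is a factor; dividing leaves y²+7*y+52.
The quadratic y²+7*y+52 has discriminant -159 < 0 and is irreducible over ℤ.

(3*y+8)*(3*y-5)*(y+1)*(y²+7*y+52)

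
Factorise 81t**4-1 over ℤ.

(3t+1)(3t-1)(9t**2+1)

Difference of squares twice: with A = 3t and B = 1, A⁴ − B⁴ = (A² − B²)(A² + B²), and A² − B² factors again.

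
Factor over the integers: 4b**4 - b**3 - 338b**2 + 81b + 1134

Testing divisors of the constant over divisors of the leading coefficient, b = 2 is a root, so (b - 2) is a factor; dividing leaves 4b**3 + 7b**2 - 324b - 567.
Continuing, b = -9 is a root, so (b + 9) is a factor; dividing leaves 4b**2 - 29b - 63.
The remaining quadratic factors as (b - 9)(4b + 7).

(4b + 7)(b + 9)(b - 2)(b - 9)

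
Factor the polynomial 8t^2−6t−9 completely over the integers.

(2t−3)(4t+3)

Need a pair with product 8·(−9) = −72 and sum −6: that's −12 and 6.
Split the middle term: 8t^2−12t + 6t−9 = 4t(2t−3) + 3(2t−3).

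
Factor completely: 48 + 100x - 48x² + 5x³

Among the possible rational roots, x = 6 is a root, so (x - 6) divides it; the quotient is 5x² - 18x - 8.
The remaining quadratic factors as (x - 4)(5x + 2).

(5x + 2)(x - 4)(x - 6)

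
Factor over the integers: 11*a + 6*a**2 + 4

(2*a + 1)*(3*a + 4)

Need a pair with product 6·4 = 24 and sum 11: that's 3 and 8.
Split the middle term: 6*a**2 + 3*a + 8*a + 4 = 3*a*(2*a + 1) + 4*(2*a + 1).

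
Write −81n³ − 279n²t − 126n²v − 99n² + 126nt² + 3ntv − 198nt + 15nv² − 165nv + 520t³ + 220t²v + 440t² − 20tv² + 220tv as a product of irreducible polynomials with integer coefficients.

−(3n + 10t + 5v)(3n − 4t)(9n + 13t − v + 11)

Group: 3n(−27n² − 129nt − 42nv − 33n − 130t² − 55tv − 110t + 5v² − 55v) − 4t(−27n² − 129nt − 42nv − 33n − 130t² − 55tv − 110t + 5v² − 55v); both groups contain (−27n² − 129nt − 42nv − 33n − 130t² − 55tv − 110t + 5v² − 55v), so (3n − 4t) is a factor with cofactor −27n² − 129nt − 42nv − 33n − 130t² − 55tv − 110t + 5v² − 55v.
The cofactor groups again: −27n² − 129nt − 42nv − 33n − 130t² − 55tv − 110t + 5v² − 55v = −3n(9n + 13t − v + 11) + (−10t − 5v)(9n + 13t − v + 11); both groups contain (9n + 13t − v + 11), giving −(3n + 10t + 5v)(9n + 13t − v + 11).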